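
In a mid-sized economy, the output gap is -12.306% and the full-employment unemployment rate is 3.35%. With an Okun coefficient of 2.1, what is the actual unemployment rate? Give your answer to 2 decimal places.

From Okun's law, u - u* = -(output gap)/β = -(-12.306)/2.1 = 5.86 points.
So u = 3.35 + 5.86 = 9.21%.

9.21%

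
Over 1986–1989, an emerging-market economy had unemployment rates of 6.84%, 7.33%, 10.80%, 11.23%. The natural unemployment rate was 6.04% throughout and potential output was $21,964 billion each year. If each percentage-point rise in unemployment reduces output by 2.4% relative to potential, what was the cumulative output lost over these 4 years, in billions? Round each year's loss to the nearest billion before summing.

$6,347 billion

Year 1986: gap = -2.4 × (6.84 - 6.04) = -1.92%, loss ≈ 21964 × 1.92/100 ≈ 422.
Year 1987: gap = -2.4 × (7.33 - 6.04) = -3.096%, loss ≈ 21964 × 3.096/100 ≈ 680.
Year 1988: gap = -2.4 × (10.8 - 6.04) = -11.424%, loss ≈ 21964 × 11.424/100 ≈ 2509.
Year 1989: gap = -2.4 × (11.23 - 6.04) = -12.456%, loss ≈ 21964 × 12.456/100 ≈ 2736.
Total lost output = 422 + 680 + 2509 + 2736 = 6347 billion.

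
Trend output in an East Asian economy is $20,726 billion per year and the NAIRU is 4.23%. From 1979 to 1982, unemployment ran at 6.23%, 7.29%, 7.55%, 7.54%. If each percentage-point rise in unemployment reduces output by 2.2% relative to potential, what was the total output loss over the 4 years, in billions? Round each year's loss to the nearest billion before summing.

$5,330 billion

Year 1979: gap = -2.2 × (6.23 - 4.23) = -4.4%, loss ≈ 20726 × 4.4/100 ≈ 912.
Year 1980: gap = -2.2 × (7.29 - 4.23) = -6.732%, loss ≈ 20726 × 6.732/100 ≈ 1395.
Year 1981: gap = -2.2 × (7.55 - 4.23) = -7.304%, loss ≈ 20726 × 7.304/100 ≈ 1514.
Year 1982: gap = -2.2 × (7.54 - 4.23) = -7.282%, loss ≈ 20726 × 7.282/100 ≈ 1509.
Total lost output = 912 + 1395 + 1514 + 1509 = 5330 billion.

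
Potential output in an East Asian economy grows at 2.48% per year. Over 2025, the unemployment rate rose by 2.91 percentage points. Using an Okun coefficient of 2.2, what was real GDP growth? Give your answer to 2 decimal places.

-3.92%

Growth-rate Okun's law: g_Y = g_Y* - β × Δu.
g_Y = 2.48 - 2.2 × (2.91) = 2.48 - 6.402 = -3.922%, i.e. -3.92% to 2 d.p.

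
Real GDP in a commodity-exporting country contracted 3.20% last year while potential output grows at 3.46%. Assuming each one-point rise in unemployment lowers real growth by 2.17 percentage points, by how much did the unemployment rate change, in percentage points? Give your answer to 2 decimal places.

3.07 percentage points

Growth-rate Okun's law: g_Y = g_Y* - β × Δu, so Δu = (g_Y* - g_Y)/β.
Δu = (3.46 + 3.2)/2.17 = 6.66/2.17 = 3.07 percentage points.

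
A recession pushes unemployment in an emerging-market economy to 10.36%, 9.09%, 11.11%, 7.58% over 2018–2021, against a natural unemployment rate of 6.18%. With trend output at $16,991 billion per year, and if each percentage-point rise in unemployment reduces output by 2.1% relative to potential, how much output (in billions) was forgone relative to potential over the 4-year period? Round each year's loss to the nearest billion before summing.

$4,788 billion

Year 2018: gap = -2.1 × (10.36 - 6.18) = -8.778%, loss ≈ 16991 × 8.778/100 ≈ 1491.
Year 2019: gap = -2.1 × (9.09 - 6.18) = -6.111%, loss ≈ 16991 × 6.111/100 ≈ 1038.
Year 2020: gap = -2.1 × (11.11 - 6.18) = -10.353%, loss ≈ 16991 × 10.353/100 ≈ 1759.
Year 2021: gap = -2.1 × (7.58 - 6.18) = -2.94%, loss ≈ 16991 × 2.94/100 ≈ 500.
Total lost output = 1491 + 1038 + 1759 + 500 = 4788 billion.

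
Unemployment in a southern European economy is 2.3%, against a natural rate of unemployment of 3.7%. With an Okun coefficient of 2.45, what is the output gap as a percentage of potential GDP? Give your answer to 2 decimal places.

The unemployment gap is 2.3 - 3.7 = -1.4 percentage points.
Okun's law gives an output gap of -2.45 × (-1.4) = 3.43%, i.e. 3.43% above potential.

3.43%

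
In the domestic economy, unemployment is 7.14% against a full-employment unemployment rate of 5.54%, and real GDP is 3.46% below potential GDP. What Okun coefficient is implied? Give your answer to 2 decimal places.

β ≈ 2.16

Okun's law: output gap = -β × (u - u*).
-3.46 = -β × (7.14 - 5.54) = -β × 1.6, so β = 3.46/1.6 = 2.16.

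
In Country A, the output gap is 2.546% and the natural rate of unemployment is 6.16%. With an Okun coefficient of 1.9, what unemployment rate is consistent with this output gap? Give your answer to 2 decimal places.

From Okun's law, u - u* = -(output gap)/β = -(2.546)/1.9 = -1.34 points.
So u = 6.16 - 1.34 = 4.82%.

4.82%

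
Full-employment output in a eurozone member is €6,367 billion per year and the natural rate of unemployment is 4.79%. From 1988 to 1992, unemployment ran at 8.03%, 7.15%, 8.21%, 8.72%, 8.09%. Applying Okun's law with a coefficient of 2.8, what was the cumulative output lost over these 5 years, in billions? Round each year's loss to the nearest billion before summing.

€2,898 billion

Year 1988: gap = -2.8 × (8.03 - 4.79) = -9.072%, loss ≈ 6367 × 9.072/100 ≈ 578.
Year 1989: gap = -2.8 × (7.15 - 4.79) = -6.608%, loss ≈ 6367 × 6.608/100 ≈ 421.
Year 1990: gap = -2.8 × (8.21 - 4.79) = -9.576%, loss ≈ 6367 × 9.576/100 ≈ 610.
Year 1991: gap = -2.8 × (8.72 - 4.79) = -11.004%, loss ≈ 6367 × 11.004/100 ≈ 701.
Year 1992: gap = -2.8 × (8.09 - 4.79) = -9.24%, loss ≈ 6367 × 9.24/100 ≈ 588.
Total lost output = 578 + 421 + 610 + 701 + 588 = 2898 billion.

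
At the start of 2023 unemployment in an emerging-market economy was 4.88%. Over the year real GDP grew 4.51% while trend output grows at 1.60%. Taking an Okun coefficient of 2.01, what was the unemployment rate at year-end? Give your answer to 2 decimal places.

3.43%

Growth-rate Okun's law: g_Y = g_Y* - β × Δu, so Δu = (g_Y* - g_Y)/β.
Δu = (1.6 - 4.51)/2.01 = -2.91/2.01 = -1.45 percentage points.
Year-end unemployment = 4.88 - 1.45 = 3.43%.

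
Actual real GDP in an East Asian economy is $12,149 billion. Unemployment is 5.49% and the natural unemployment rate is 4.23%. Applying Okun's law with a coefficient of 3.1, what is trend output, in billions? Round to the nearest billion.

Unemployment gap = 5.49 - 4.23 = 1.26 points, so output gap = -3.1 × 1.26 = -3.906%.
Since Y = Y* × (1 + gap/100), Y* = 12149/0.96094 ≈ 12643 billion.

$12,643 billion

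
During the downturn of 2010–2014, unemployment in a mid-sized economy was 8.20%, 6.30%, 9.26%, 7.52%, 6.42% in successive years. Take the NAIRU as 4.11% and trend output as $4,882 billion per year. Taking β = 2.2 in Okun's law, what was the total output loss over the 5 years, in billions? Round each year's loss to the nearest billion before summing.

Year 2010: gap = -2.2 × (8.2 - 4.11) = -8.998%, loss ≈ 4882 × 8.998/100 ≈ 439.
Year 2011: gap = -2.2 × (6.3 - 4.11) = -4.818%, loss ≈ 4882 × 4.818/100 ≈ 235.
Year 2012: gap = -2.2 × (9.26 - 4.11) = -11.33%, loss ≈ 4882 × 11.33/100 ≈ 553.
Year 2013: gap = -2.2 × (7.52 - 4.11) = -7.502%, loss ≈ 4882 × 7.502/100 ≈ 366.
Year 2014: gap = -2.2 × (6.42 - 4.11) = -5.082%, loss ≈ 4882 × 5.082/100 ≈ 248.
Total lost output = 439 + 235 + 553 + 366 + 248 = 1841 billion.

$1,841 billion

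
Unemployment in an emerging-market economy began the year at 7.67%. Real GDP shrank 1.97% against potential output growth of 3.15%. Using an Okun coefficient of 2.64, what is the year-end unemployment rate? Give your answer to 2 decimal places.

Growth-rate Okun's law: g_Y = g_Y* - β × Δu, so Δu = (g_Y* - g_Y)/β.
Δu = (3.15 + 1.97)/2.64 = 5.12/2.64 = 1.94 percentage points.
Year-end unemployment = 7.67 + 1.94 = 9.61%.

9.61%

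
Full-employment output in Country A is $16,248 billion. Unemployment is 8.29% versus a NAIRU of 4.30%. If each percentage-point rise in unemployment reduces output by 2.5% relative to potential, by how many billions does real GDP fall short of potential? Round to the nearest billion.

$1,621 billion

Output gap = -2.5 × (8.29 - 4.3) = -2.5 × 3.99 = -9.975%.
Actual GDP ≈ 16248 × 0.90025 ≈ 14627 billion, so the shortfall is 16248 - 14627 = 1621 billion.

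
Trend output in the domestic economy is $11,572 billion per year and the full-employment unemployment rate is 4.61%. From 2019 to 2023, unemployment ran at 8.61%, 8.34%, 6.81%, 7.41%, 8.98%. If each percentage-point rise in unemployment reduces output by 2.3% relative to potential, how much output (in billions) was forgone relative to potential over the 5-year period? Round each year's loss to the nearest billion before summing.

$4,552 billion

Year 2019: gap = -2.3 × (8.61 - 4.61) = -9.2%, loss ≈ 11572 × 9.2/100 ≈ 1065.
Year 2020: gap = -2.3 × (8.34 - 4.61) = -8.579%, loss ≈ 11572 × 8.579/100 ≈ 993.
Year 2021: gap = -2.3 × (6.81 - 4.61) = -5.06%, loss ≈ 11572 × 5.06/100 ≈ 586.
Year 2022: gap = -2.3 × (7.41 - 4.61) = -6.44%, loss ≈ 11572 × 6.44/100 ≈ 745.
Year 2023: gap = -2.3 × (8.98 - 4.61) = -10.051%, loss ≈ 11572 × 10.051/100 ≈ 1163.
Total lost output = 1065 + 993 + 586 + 745 + 1163 = 4552 billion.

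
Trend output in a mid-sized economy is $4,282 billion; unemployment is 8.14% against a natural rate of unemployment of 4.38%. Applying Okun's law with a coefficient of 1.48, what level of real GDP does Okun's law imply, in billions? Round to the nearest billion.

$4,044 billion

Unemployment gap = 8.14 - 4.38 = 3.76 points, so the output gap is -1.48 × 3.76 = -5.5648%.
Actual GDP = 4282 × (1 - 5.5648/100) = 4282 × 0.944352 ≈ 4044 billion.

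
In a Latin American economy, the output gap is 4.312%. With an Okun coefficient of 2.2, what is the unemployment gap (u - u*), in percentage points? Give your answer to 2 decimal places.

Okun's law: output gap = -β × (u - u*), so u - u* = -(output gap)/β.
u - u* = -(4.312)/2.2 = -1.96 percentage points.

-1.96 percentage points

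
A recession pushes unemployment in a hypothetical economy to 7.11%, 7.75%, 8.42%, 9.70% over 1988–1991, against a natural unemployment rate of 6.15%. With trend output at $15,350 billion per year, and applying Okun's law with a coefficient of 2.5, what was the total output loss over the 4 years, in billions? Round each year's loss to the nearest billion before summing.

$3,215 billion

Year 1988: gap = -2.5 × (7.11 - 6.15) = -2.4%, loss ≈ 15350 × 2.4/100 ≈ 368.
Year 1989: gap = -2.5 × (7.75 - 6.15) = -4%, loss ≈ 15350 × 4/100 ≈ 614.
Year 1990: gap = -2.5 × (8.42 - 6.15) = -5.675%, loss ≈ 15350 × 5.675/100 ≈ 871.
Year 1991: gap = -2.5 × (9.7 - 6.15) = -8.875%, loss ≈ 15350 × 8.875/100 ≈ 1362.
Total lost output = 368 + 614 + 871 + 1362 = 3215 billion.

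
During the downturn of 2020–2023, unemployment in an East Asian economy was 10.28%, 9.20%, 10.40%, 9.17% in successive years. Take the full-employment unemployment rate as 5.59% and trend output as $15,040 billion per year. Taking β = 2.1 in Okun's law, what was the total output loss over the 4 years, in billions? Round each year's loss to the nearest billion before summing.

$5,271 billion

Year 2020: gap = -2.1 × (10.28 - 5.59) = -9.849%, loss ≈ 15040 × 9.849/100 ≈ 1481.
Year 2021: gap = -2.1 × (9.2 - 5.59) = -7.581%, loss ≈ 15040 × 7.581/100 ≈ 1140.
Year 2022: gap = -2.1 × (10.4 - 5.59) = -10.101%, loss ≈ 15040 × 10.101/100 ≈ 1519.
Year 2023: gap = -2.1 × (9.17 - 5.59) = -7.518%, loss ≈ 15040 × 7.518/100 ≈ 1131.
Total lost output = 1481 + 1140 + 1519 + 1131 = 5271 billion.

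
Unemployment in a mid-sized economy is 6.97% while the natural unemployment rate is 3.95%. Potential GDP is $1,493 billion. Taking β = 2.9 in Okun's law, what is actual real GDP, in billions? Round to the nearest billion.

Unemployment gap = 6.97 - 3.95 = 3.02 points, so the output gap is -2.9 × 3.02 = -8.758%.
Actual GDP = 1493 × (1 - 8.758/100) = 1493 × 0.91242 ≈ 1362 billion.

$1,362 billion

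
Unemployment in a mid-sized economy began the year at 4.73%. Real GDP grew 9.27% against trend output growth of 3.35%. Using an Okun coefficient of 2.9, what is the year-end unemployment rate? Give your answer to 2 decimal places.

2.69%

Growth-rate Okun's law: g_Y = g_Y* - β × Δu, so Δu = (g_Y* - g_Y)/β.
Δu = (3.35 - 9.27)/2.9 = -5.92/2.9 = -2.04 percentage points.
Year-end unemployment = 4.73 - 2.04 = 2.69%.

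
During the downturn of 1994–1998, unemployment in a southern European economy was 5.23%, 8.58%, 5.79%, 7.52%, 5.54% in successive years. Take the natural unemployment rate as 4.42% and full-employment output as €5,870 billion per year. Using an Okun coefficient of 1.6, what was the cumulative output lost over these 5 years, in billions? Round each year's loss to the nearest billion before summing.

€992 billion

Year 1994: gap = -1.6 × (5.23 - 4.42) = -1.296%, loss ≈ 5870 × 1.296/100 ≈ 76.
Year 1995: gap = -1.6 × (8.58 - 4.42) = -6.656%, loss ≈ 5870 × 6.656/100 ≈ 391.
Year 1996: gap = -1.6 × (5.79 - 4.42) = -2.192%, loss ≈ 5870 × 2.192/100 ≈ 129.
Year 1997: gap = -1.6 × (7.52 - 4.42) = -4.96%, loss ≈ 5870 × 4.96/100 ≈ 291.
Year 1998: gap = -1.6 × (5.54 - 4.42) = -1.792%, loss ≈ 5870 × 1.792/100 ≈ 105.
Total lost output = 76 + 391 + 129 + 291 + 105 = 992 billion.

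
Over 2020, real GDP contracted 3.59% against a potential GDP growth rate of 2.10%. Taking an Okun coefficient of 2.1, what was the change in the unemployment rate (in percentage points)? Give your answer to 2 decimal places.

2.71 percentage points

Growth-rate Okun's law: g_Y = g_Y* - β × Δu, so Δu = (g_Y* - g_Y)/β.
Δu = (2.1 + 3.59)/2.1 = 5.69/2.1 = 2.71 percentage points.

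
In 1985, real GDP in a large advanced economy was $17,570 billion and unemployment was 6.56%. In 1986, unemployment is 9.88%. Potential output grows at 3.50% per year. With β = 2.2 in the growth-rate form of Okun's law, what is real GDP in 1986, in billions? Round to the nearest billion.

Δu = 9.88 - 6.56 = 3.32 points.
Okun's law (growth form): g_Y = g_Y* - β × Δu = 3.50 - 2.2 × (3.32) = 3.5 - 7.304 = -3.804%.
Real GDP in the next year = 17570 × (1 - 3.804/100) = 17570 × 0.96196 ≈ 16902 billion.

$16,902 billion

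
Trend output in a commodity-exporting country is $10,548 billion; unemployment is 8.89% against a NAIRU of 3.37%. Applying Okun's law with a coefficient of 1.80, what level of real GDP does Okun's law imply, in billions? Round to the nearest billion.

$9,500 billion

Unemployment gap = 8.89 - 3.37 = 5.52 points, so the output gap is -1.8 × 5.52 = -9.936%.
Actual GDP = 10548 × (1 - 9.936/100) = 10548 × 0.90064 ≈ 9500 billion.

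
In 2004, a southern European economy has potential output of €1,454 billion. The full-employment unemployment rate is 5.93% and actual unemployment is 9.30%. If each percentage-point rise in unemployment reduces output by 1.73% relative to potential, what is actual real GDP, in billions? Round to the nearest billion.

€1,369 billion

Unemployment gap = 9.3 - 5.93 = 3.37 points, so the output gap is -1.73 × 3.37 = -5.8301%.
Actual GDP = 1454 × (1 - 5.8301/100) = 1454 × 0.941699 ≈ 1369 billion.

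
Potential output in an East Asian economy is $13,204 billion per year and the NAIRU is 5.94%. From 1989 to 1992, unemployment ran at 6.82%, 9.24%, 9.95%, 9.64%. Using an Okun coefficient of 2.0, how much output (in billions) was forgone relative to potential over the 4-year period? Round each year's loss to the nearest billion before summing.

Year 1989: gap = -2.0 × (6.82 - 5.94) = -1.76%, loss ≈ 13204 × 1.76/100 ≈ 232.
Year 1990: gap = -2.0 × (9.24 - 5.94) = -6.6%, loss ≈ 13204 × 6.6/100 ≈ 871.
Year 1991: gap = -2.0 × (9.95 - 5.94) = -8.02%, loss ≈ 13204 × 8.02/100 ≈ 1059.
Year 1992: gap = -2.0 × (9.64 - 5.94) = -7.4%, loss ≈ 13204 × 7.4/100 ≈ 977.
Total lost output = 232 + 871 + 1059 + 977 = 3139 billion.

$3,139 billion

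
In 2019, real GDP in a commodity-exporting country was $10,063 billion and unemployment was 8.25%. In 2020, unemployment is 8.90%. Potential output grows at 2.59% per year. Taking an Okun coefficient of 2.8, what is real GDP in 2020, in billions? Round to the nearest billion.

$10,140 billion

Δu = 8.9 - 8.25 = 0.65 points.
Okun's law (growth form): g_Y = g_Y* - β × Δu = 2.59 - 2.8 × (0.65) = 2.59 - 1.82 = 0.77%.
Real GDP in the next year = 10063 × (1 + 0.77/100) = 10063 × 1.0077 ≈ 10140 billion.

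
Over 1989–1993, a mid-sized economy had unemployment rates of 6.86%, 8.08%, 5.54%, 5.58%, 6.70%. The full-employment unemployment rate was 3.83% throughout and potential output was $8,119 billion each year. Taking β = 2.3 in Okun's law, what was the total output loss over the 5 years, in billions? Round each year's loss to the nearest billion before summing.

Year 1989: gap = -2.3 × (6.86 - 3.83) = -6.969%, loss ≈ 8119 × 6.969/100 ≈ 566.
Year 1990: gap = -2.3 × (8.08 - 3.83) = -9.775%, loss ≈ 8119 × 9.775/100 ≈ 794.
Year 1991: gap = -2.3 × (5.54 - 3.83) = -3.933%, loss ≈ 8119 × 3.933/100 ≈ 319.
Year 1992: gap = -2.3 × (5.58 - 3.83) = -4.025%, loss ≈ 8119 × 4.025/100 ≈ 327.
Year 1993: gap = -2.3 × (6.7 - 3.83) = -6.601%, loss ≈ 8119 × 6.601/100 ≈ 536.
Total lost output = 566 + 794 + 319 + 327 + 536 = 2542 billion.

$2,542 billion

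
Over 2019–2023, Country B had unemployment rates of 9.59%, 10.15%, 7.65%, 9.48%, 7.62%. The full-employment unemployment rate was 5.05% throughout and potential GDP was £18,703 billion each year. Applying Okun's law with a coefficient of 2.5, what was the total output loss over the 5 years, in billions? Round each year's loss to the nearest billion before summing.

£8,997 billion

Year 2019: gap = -2.5 × (9.59 - 5.05) = -11.35%, loss ≈ 18703 × 11.35/100 ≈ 2123.
Year 2020: gap = -2.5 × (10.15 - 5.05) = -12.75%, loss ≈ 18703 × 12.75/100 ≈ 2385.
Year 2021: gap = -2.5 × (7.65 - 5.05) = -6.5%, loss ≈ 18703 × 6.5/100 ≈ 1216.
Year 2022: gap = -2.5 × (9.48 - 5.05) = -11.075%, loss ≈ 18703 × 11.075/100 ≈ 2071.
Year 2023: gap = -2.5 × (7.62 - 5.05) = -6.425%, loss ≈ 18703 × 6.425/100 ≈ 1202.
Total lost output = 2123 + 2385 + 1216 + 2071 + 1202 = 8997 billion.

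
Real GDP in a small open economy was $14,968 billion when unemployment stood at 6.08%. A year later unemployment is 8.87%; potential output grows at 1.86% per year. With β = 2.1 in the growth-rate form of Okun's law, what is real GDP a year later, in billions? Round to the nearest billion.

Δu = 8.87 - 6.08 = 2.79 points.
Okun's law (growth form): g_Y = g_Y* - β × Δu = 1.86 - 2.1 × (2.79) = 1.86 - 5.859 = -3.999%.
Real GDP in the next year = 14968 × (1 - 3.999/100) = 14968 × 0.96001 ≈ 14369 billion.

$14,369 billion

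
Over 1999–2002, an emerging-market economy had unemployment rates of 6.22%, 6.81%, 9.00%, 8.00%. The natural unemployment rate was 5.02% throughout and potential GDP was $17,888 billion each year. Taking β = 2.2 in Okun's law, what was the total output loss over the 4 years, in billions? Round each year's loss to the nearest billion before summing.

Year 1999: gap = -2.2 × (6.22 - 5.02) = -2.64%, loss ≈ 17888 × 2.64/100 ≈ 472.
Year 2000: gap = -2.2 × (6.81 - 5.02) = -3.938%, loss ≈ 17888 × 3.938/100 ≈ 704.
Year 2001: gap = -2.2 × (9 - 5.02) = -8.756%, loss ≈ 17888 × 8.756/100 ≈ 1566.
Year 2002: gap = -2.2 × (8 - 5.02) = -6.556%, loss ≈ 17888 × 6.556/100 ≈ 1173.
Total lost output = 472 + 704 + 1566 + 1173 = 3915 billion.

$3,915 billion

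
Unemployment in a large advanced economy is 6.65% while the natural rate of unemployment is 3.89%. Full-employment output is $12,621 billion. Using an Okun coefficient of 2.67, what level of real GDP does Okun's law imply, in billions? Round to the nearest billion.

Unemployment gap = 6.65 - 3.89 = 2.76 points, so the output gap is -2.67 × 2.76 = -7.3692%.
Actual GDP = 12621 × (1 - 7.3692/100) = 12621 × 0.926308 ≈ 11691 billion.

$11,691 billion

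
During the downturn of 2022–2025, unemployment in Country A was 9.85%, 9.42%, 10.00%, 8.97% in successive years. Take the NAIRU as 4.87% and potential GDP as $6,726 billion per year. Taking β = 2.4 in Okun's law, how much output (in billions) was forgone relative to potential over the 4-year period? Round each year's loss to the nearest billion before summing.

Year 2022: gap = -2.4 × (9.85 - 4.87) = -11.952%, loss ≈ 6726 × 11.952/100 ≈ 804.
Year 2023: gap = -2.4 × (9.42 - 4.87) = -10.92%, loss ≈ 6726 × 10.92/100 ≈ 734.
Year 2024: gap = -2.4 × (10 - 4.87) = -12.312%, loss ≈ 6726 × 12.312/100 ≈ 828.
Year 2025: gap = -2.4 × (8.97 - 4.87) = -9.84%, loss ≈ 6726 × 9.84/100 ≈ 662.
Total lost output = 804 + 734 + 828 + 662 = 3028 billion.

$3,028 billion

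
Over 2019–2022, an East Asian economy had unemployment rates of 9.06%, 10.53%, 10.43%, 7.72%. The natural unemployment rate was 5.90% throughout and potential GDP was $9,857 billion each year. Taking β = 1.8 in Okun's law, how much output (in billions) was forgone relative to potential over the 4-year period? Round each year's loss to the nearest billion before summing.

Year 2019: gap = -1.8 × (9.06 - 5.9) = -5.688%, loss ≈ 9857 × 5.688/100 ≈ 561.
Year 2020: gap = -1.8 × (10.53 - 5.9) = -8.334%, loss ≈ 9857 × 8.334/100 ≈ 821.
Year 2021: gap = -1.8 × (10.43 - 5.9) = -8.154%, loss ≈ 9857 × 8.154/100 ≈ 804.
Year 2022: gap = -1.8 × (7.72 - 5.9) = -3.276%, loss ≈ 9857 × 3.276/100 ≈ 323.
Total lost output = 561 + 821 + 804 + 323 = 2509 billion.

$2,509 billion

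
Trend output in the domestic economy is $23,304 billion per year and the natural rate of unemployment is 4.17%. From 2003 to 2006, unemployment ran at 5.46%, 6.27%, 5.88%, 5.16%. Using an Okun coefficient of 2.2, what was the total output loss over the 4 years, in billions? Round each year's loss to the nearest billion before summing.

$3,123 billion

Year 2003: gap = -2.2 × (5.46 - 4.17) = -2.838%, loss ≈ 23304 × 2.838/100 ≈ 661.
Year 2004: gap = -2.2 × (6.27 - 4.17) = -4.62%, loss ≈ 23304 × 4.62/100 ≈ 1077.
Year 2005: gap = -2.2 × (5.88 - 4.17) = -3.762%, loss ≈ 23304 × 3.762/100 ≈ 877.
Year 2006: gap = -2.2 × (5.16 - 4.17) = -2.178%, loss ≈ 23304 × 2.178/100 ≈ 508.
Total lost output = 661 + 1077 + 877 + 508 = 3123 billion.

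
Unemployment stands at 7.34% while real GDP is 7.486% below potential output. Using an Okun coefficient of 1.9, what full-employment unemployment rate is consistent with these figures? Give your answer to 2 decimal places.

From Okun's law, u - u* = -(output gap)/β = -(-7.486)/1.9 = 3.94 points.
So u* = 7.34 - 3.94 = 3.40%.

3.40%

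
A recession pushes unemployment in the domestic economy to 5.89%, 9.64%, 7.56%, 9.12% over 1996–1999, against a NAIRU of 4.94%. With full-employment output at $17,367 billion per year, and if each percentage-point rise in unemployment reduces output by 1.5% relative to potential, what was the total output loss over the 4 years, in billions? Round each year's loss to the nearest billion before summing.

Year 1996: gap = -1.5 × (5.89 - 4.94) = -1.425%, loss ≈ 17367 × 1.425/100 ≈ 247.
Year 1997: gap = -1.5 × (9.64 - 4.94) = -7.05%, loss ≈ 17367 × 7.05/100 ≈ 1224.
Year 1998: gap = -1.5 × (7.56 - 4.94) = -3.93%, loss ≈ 17367 × 3.93/100 ≈ 683.
Year 1999: gap = -1.5 × (9.12 - 4.94) = -6.27%, loss ≈ 17367 × 6.27/100 ≈ 1089.
Total lost output = 247 + 1224 + 683 + 1089 = 3243 billion.

$3,243 billion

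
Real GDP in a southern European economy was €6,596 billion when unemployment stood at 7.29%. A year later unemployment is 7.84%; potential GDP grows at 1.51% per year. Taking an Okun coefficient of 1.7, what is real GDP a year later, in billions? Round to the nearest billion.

€6,634 billion

Δu = 7.84 - 7.29 = 0.55 points.
Okun's law (growth form): g_Y = g_Y* - β × Δu = 1.51 - 1.7 × (0.55) = 1.51 - 0.935 = 0.575%.
Real GDP in the next year = 6596 × (1 + 0.575/100) = 6596 × 1.00575 ≈ 6634 billion.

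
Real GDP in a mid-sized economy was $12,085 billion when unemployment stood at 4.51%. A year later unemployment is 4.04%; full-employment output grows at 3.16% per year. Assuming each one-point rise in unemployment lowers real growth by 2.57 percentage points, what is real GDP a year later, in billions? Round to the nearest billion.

$12,613 billion

Δu = 4.04 - 4.51 = -0.47 points.
Okun's law (growth form): g_Y = g_Y* - β × Δu = 3.16 - 2.57 × (-0.47) = 3.16 + 1.2079 = 4.3679%.
Real GDP in the next year = 12085 × (1 + 4.3679/100) = 12085 × 1.043679 ≈ 12613 billion.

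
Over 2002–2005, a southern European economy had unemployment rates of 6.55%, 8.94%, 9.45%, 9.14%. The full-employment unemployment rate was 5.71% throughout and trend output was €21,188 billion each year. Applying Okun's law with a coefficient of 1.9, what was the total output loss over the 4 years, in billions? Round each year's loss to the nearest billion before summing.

Year 2002: gap = -1.9 × (6.55 - 5.71) = -1.596%, loss ≈ 21188 × 1.596/100 ≈ 338.
Year 2003: gap = -1.9 × (8.94 - 5.71) = -6.137%, loss ≈ 21188 × 6.137/100 ≈ 1300.
Year 2004: gap = -1.9 × (9.45 - 5.71) = -7.106%, loss ≈ 21188 × 7.106/100 ≈ 1506.
Year 2005: gap = -1.9 × (9.14 - 5.71) = -6.517%, loss ≈ 21188 × 6.517/100 ≈ 1381.
Total lost output = 338 + 1300 + 1506 + 1381 = 4525 billion.

€4,525 billion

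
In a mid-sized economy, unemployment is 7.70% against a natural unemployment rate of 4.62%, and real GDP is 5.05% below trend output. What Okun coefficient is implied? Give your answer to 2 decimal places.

β ≈ 1.64

Okun's law: output gap = -β × (u - u*).
-5.05 = -β × (7.7 - 4.62) = -β × 3.08, so β = 5.05/3.08 = 1.64.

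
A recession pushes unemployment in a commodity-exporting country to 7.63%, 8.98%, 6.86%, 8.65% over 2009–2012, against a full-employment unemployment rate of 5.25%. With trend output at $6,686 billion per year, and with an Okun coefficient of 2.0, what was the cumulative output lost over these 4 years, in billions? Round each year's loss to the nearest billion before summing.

Year 2009: gap = -2.0 × (7.63 - 5.25) = -4.76%, loss ≈ 6686 × 4.76/100 ≈ 318.
Year 2010: gap = -2.0 × (8.98 - 5.25) = -7.46%, loss ≈ 6686 × 7.46/100 ≈ 499.
Year 2011: gap = -2.0 × (6.86 - 5.25) = -3.22%, loss ≈ 6686 × 3.22/100 ≈ 215.
Year 2012: gap = -2.0 × (8.65 - 5.25) = -6.8%, loss ≈ 6686 × 6.8/100 ≈ 455.
Total lost output = 318 + 499 + 215 + 455 = 1487 billion.

$1,487 billion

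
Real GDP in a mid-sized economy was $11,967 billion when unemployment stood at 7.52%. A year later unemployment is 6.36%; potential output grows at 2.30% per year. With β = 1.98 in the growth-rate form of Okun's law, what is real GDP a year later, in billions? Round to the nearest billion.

$12,517 billion

Δu = 6.36 - 7.52 = -1.16 points.
Okun's law (growth form): g_Y = g_Y* - β × Δu = 2.30 - 1.98 × (-1.16) = 2.3 + 2.2968 = 4.5968%.
Real GDP in the next year = 11967 × (1 + 4.5968/100) = 11967 × 1.045968 ≈ 12517 billion.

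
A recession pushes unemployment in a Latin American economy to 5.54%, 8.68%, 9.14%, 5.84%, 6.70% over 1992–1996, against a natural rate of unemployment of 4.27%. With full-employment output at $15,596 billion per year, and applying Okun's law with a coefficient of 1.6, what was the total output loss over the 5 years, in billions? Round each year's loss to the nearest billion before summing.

$3,630 billion

Year 1992: gap = -1.6 × (5.54 - 4.27) = -2.032%, loss ≈ 15596 × 2.032/100 ≈ 317.
Year 1993: gap = -1.6 × (8.68 - 4.27) = -7.056%, loss ≈ 15596 × 7.056/100 ≈ 1100.
Year 1994: gap = -1.6 × (9.14 - 4.27) = -7.792%, loss ≈ 15596 × 7.792/100 ≈ 1215.
Year 1995: gap = -1.6 × (5.84 - 4.27) = -2.512%, loss ≈ 15596 × 2.512/100 ≈ 392.
Year 1996: gap = -1.6 × (6.7 - 4.27) = -3.888%, loss ≈ 15596 × 3.888/100 ≈ 606.
Total lost output = 317 + 1100 + 1215 + 392 + 606 = 3630 billion.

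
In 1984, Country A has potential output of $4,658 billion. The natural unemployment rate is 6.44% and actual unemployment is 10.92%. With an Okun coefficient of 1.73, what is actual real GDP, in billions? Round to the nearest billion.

$4,297 billion

Unemployment gap = 10.92 - 6.44 = 4.48 points, so the output gap is -1.73 × 4.48 = -7.7504%.
Actual GDP = 4658 × (1 - 7.7504/100) = 4658 × 0.922496 ≈ 4297 billion.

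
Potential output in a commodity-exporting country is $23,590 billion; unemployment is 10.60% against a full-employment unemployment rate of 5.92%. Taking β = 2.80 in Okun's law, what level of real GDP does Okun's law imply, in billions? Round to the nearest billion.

Unemployment gap = 10.6 - 5.92 = 4.68 points, so the output gap is -2.8 × 4.68 = -13.104%.
Actual GDP = 23590 × (1 - 13.104/100) = 23590 × 0.86896 ≈ 20499 billion.

$20,499 billion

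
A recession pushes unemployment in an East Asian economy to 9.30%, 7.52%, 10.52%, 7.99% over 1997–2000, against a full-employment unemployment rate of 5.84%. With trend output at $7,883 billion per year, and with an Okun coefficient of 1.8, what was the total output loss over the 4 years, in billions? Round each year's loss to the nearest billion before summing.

$1,698 billion

Year 1997: gap = -1.8 × (9.3 - 5.84) = -6.228%, loss ≈ 7883 × 6.228/100 ≈ 491.
Year 1998: gap = -1.8 × (7.52 - 5.84) = -3.024%, loss ≈ 7883 × 3.024/100 ≈ 238.
Year 1999: gap = -1.8 × (10.52 - 5.84) = -8.424%, loss ≈ 7883 × 8.424/100 ≈ 664.
Year 2000: gap = -1.8 × (7.99 - 5.84) = -3.87%, loss ≈ 7883 × 3.87/100 ≈ 305.
Total lost output = 491 + 238 + 664 + 305 = 1698 billion.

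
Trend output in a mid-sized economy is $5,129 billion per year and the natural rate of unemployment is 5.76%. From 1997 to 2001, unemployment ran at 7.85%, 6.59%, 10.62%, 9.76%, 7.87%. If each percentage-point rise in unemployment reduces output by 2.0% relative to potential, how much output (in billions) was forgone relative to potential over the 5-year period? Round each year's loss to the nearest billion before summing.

Year 1997: gap = -2.0 × (7.85 - 5.76) = -4.18%, loss ≈ 5129 × 4.18/100 ≈ 214.
Year 1998: gap = -2.0 × (6.59 - 5.76) = -1.66%, loss ≈ 5129 × 1.66/100 ≈ 85.
Year 1999: gap = -2.0 × (10.62 - 5.76) = -9.72%, loss ≈ 5129 × 9.72/100 ≈ 499.
Year 2000: gap = -2.0 × (9.76 - 5.76) = -8%, loss ≈ 5129 × 8/100 ≈ 410.
Year 2001: gap = -2.0 × (7.87 - 5.76) = -4.22%, loss ≈ 5129 × 4.22/100 ≈ 216.
Total lost output = 214 + 85 + 499 + 410 + 216 = 1424 billion.

$1,424 billion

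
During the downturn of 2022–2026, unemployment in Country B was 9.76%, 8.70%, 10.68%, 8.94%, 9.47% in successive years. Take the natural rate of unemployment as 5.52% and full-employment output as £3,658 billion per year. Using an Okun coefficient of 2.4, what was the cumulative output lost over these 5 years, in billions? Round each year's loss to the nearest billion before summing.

£1,751 billion

Year 2022: gap = -2.4 × (9.76 - 5.52) = -10.176%, loss ≈ 3658 × 10.176/100 ≈ 372.
Year 2023: gap = -2.4 × (8.7 - 5.52) = -7.632%, loss ≈ 3658 × 7.632/100 ≈ 279.
Year 2024: gap = -2.4 × (10.68 - 5.52) = -12.384%, loss ≈ 3658 × 12.384/100 ≈ 453.
Year 2025: gap = -2.4 × (8.94 - 5.52) = -8.208%, loss ≈ 3658 × 8.208/100 ≈ 300.
Year 2026: gap = -2.4 × (9.47 - 5.52) = -9.48%, loss ≈ 3658 × 9.48/100 ≈ 347.
Total lost output = 372 + 279 + 453 + 300 + 347 = 1751 billion.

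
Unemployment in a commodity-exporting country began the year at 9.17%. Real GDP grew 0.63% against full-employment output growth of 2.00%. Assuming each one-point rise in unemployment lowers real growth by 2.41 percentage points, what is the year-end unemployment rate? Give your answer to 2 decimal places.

Growth-rate Okun's law: g_Y = g_Y* - β × Δu, so Δu = (g_Y* - g_Y)/β.
Δu = (2 - 0.63)/2.41 = 1.37/2.41 = 0.57 percentage points.
Year-end unemployment = 9.17 + 0.57 = 9.74%.

9.74%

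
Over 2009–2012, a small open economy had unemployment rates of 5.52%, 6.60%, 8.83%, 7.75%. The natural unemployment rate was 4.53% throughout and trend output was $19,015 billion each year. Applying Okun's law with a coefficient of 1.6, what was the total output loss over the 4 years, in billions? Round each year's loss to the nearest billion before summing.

$3,219 billion

Year 2009: gap = -1.6 × (5.52 - 4.53) = -1.584%, loss ≈ 19015 × 1.584/100 ≈ 301.
Year 2010: gap = -1.6 × (6.6 - 4.53) = -3.312%, loss ≈ 19015 × 3.312/100 ≈ 630.
Year 2011: gap = -1.6 × (8.83 - 4.53) = -6.88%, loss ≈ 19015 × 6.88/100 ≈ 1308.
Year 2012: gap = -1.6 × (7.75 - 4.53) = -5.152%, loss ≈ 19015 × 5.152/100 ≈ 980.
Total lost output = 301 + 630 + 1308 + 980 = 3219 billion.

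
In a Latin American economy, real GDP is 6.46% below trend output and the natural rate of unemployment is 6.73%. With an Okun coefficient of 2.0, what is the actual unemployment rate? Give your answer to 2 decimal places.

From Okun's law, u - u* = -(output gap)/β = -(-6.46)/2.0 = 3.23 points.
So u = 6.73 + 3.23 = 9.96%.

9.96%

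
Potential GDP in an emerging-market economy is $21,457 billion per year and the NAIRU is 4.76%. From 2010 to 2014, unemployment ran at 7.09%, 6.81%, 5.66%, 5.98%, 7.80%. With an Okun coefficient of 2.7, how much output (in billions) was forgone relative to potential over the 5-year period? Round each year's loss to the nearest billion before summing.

Year 2010: gap = -2.7 × (7.09 - 4.76) = -6.291%, loss ≈ 21457 × 6.291/100 ≈ 1350.
Year 2011: gap = -2.7 × (6.81 - 4.76) = -5.535%, loss ≈ 21457 × 5.535/100 ≈ 1188.
Year 2012: gap = -2.7 × (5.66 - 4.76) = -2.43%, loss ≈ 21457 × 2.43/100 ≈ 521.
Year 2013: gap = -2.7 × (5.98 - 4.76) = -3.294%, loss ≈ 21457 × 3.294/100 ≈ 707.
Year 2014: gap = -2.7 × (7.8 - 4.76) = -8.208%, loss ≈ 21457 × 8.208/100 ≈ 1761.
Total lost output = 1350 + 1188 + 521 + 707 + 1761 = 5527 billion.

$5,527 billion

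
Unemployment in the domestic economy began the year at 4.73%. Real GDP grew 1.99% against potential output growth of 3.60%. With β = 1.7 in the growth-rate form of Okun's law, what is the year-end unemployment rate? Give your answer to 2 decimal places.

Growth-rate Okun's law: g_Y = g_Y* - β × Δu, so Δu = (g_Y* - g_Y)/β.
Δu = (3.6 - 1.99)/1.7 = 1.61/1.7 = 0.95 percentage points.
Year-end unemployment = 4.73 + 0.95 = 5.68%.

5.68%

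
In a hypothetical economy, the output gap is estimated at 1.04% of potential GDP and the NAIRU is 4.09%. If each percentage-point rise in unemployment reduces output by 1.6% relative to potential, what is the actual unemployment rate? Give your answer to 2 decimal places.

3.44%

From Okun's law, u - u* = -(output gap)/β = -(1.04)/1.6 = -0.65 points.
So u = 4.09 - 0.65 = 3.44%.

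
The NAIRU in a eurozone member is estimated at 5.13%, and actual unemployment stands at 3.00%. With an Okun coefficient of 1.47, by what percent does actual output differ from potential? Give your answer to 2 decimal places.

3.13%

The unemployment gap is 3 - 5.13 = -2.13 percentage points.
Okun's law gives an output gap of -1.47 × (-2.13) = 3.1311%, i.e. 3.13% above potential.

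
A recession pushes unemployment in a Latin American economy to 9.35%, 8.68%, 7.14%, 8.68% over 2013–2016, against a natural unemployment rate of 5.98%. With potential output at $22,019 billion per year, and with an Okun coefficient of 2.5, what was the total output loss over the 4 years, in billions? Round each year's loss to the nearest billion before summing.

$5,466 billion

Year 2013: gap = -2.5 × (9.35 - 5.98) = -8.425%, loss ≈ 22019 × 8.425/100 ≈ 1855.
Year 2014: gap = -2.5 × (8.68 - 5.98) = -6.75%, loss ≈ 22019 × 6.75/100 ≈ 1486.
Year 2015: gap = -2.5 × (7.14 - 5.98) = -2.9%, loss ≈ 22019 × 2.9/100 ≈ 639.
Year 2016: gap = -2.5 × (8.68 - 5.98) = -6.75%, loss ≈ 22019 × 6.75/100 ≈ 1486.
Total lost output = 1855 + 1486 + 639 + 1486 = 5466 billion.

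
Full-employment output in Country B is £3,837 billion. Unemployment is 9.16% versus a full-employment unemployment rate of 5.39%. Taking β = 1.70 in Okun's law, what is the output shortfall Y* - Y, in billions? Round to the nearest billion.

£246 billion

Output gap = -1.70 × (9.16 - 5.39) = -1.7 × 3.77 = -6.409%.
Actual GDP ≈ 3837 × 0.93591 ≈ 3591 billion, so the shortfall is 3837 - 3591 = 246 billion.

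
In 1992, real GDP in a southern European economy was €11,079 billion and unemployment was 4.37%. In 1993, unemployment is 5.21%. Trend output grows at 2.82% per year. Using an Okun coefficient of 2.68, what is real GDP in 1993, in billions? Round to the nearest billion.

€11,142 billion

Δu = 5.21 - 4.37 = 0.84 points.
Okun's law (growth form): g_Y = g_Y* - β × Δu = 2.82 - 2.68 × (0.84) = 2.82 - 2.2512 = 0.5688%.
Real GDP in the next year = 11079 × (1 + 0.5688/100) = 11079 × 1.005688 ≈ 11142 billion.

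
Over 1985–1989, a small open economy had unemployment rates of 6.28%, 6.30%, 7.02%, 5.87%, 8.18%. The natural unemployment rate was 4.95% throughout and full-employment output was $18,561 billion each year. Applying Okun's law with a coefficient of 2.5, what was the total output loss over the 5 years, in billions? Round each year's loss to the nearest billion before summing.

Year 1985: gap = -2.5 × (6.28 - 4.95) = -3.325%, loss ≈ 18561 × 3.325/100 ≈ 617.
Year 1986: gap = -2.5 × (6.3 - 4.95) = -3.375%, loss ≈ 18561 × 3.375/100 ≈ 626.
Year 1987: gap = -2.5 × (7.02 - 4.95) = -5.175%, loss ≈ 18561 × 5.175/100 ≈ 961.
Year 1988: gap = -2.5 × (5.87 - 4.95) = -2.3%, loss ≈ 18561 × 2.3/100 ≈ 427.
Year 1989: gap = -2.5 × (8.18 - 4.95) = -8.075%, loss ≈ 18561 × 8.075/100 ≈ 1499.
Total lost output = 617 + 626 + 961 + 427 + 1499 = 4130 billion.

$4,130 billion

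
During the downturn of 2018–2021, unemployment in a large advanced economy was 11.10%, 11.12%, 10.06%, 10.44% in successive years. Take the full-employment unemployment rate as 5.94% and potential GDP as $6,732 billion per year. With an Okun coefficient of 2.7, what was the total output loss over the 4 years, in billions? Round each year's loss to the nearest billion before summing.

$3,447 billion

Year 2018: gap = -2.7 × (11.1 - 5.94) = -13.932%, loss ≈ 6732 × 13.932/100 ≈ 938.
Year 2019: gap = -2.7 × (11.12 - 5.94) = -13.986%, loss ≈ 6732 × 13.986/100 ≈ 942.
Year 2020: gap = -2.7 × (10.06 - 5.94) = -11.124%, loss ≈ 6732 × 11.124/100 ≈ 749.
Year 2021: gap = -2.7 × (10.44 - 5.94) = -12.15%, loss ≈ 6732 × 12.15/100 ≈ 818.
Total lost output = 938 + 942 + 749 + 818 = 3447 billion.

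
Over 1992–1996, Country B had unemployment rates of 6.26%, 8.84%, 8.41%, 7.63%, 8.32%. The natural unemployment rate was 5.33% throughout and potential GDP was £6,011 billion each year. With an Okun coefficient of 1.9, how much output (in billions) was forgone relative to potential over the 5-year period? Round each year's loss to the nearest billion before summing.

Year 1992: gap = -1.9 × (6.26 - 5.33) = -1.767%, loss ≈ 6011 × 1.767/100 ≈ 106.
Year 1993: gap = -1.9 × (8.84 - 5.33) = -6.669%, loss ≈ 6011 × 6.669/100 ≈ 401.
Year 1994: gap = -1.9 × (8.41 - 5.33) = -5.852%, loss ≈ 6011 × 5.852/100 ≈ 352.
Year 1995: gap = -1.9 × (7.63 - 5.33) = -4.37%, loss ≈ 6011 × 4.37/100 ≈ 263.
Year 1996: gap = -1.9 × (8.32 - 5.33) = -5.681%, loss ≈ 6011 × 5.681/100 ≈ 341.
Total lost output = 106 + 401 + 352 + 263 + 341 = 1463 billion.

£1,463 billion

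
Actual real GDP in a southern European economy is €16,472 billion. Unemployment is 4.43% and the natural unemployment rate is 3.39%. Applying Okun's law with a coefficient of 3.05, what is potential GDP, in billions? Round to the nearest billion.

€17,012 billion

Unemployment gap = 4.43 - 3.39 = 1.04 points, so output gap = -3.05 × 1.04 = -3.172%.
Since Y = Y* × (1 + gap/100), Y* = 16472/0.96828 ≈ 17012 billion.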